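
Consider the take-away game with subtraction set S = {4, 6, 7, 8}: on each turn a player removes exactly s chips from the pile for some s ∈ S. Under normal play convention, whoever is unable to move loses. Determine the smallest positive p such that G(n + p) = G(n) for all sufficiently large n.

12

n :  0  1  2  3  4  5  6  7  8  9 10 11 12 13 14 15 16 17 18 19 20 21 22 23 24 25
G :  0  0  0  0  1  1  1  1  2  2  2  2  0  0  0  0  1  1  1  1  2  2  2  2  0  0
G(n+12) = G(n) holds for n = 0,…,7 (a full window of length max(S) = 8), so the sequence is purely periodic with period 12.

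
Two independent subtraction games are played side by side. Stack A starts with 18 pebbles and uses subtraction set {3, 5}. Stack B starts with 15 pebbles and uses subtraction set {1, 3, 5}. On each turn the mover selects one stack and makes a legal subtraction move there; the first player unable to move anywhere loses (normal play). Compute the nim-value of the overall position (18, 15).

1

Stack A, S = {3, 5}:
n :  0  1  2  3  4  5  6  7  8  9 10 11 12 13 14 15 16 17 18
G :  0  0  0  1  1  1  2  2  0  0  0  1  1  1  2  2  0  0  0
G_A(18) = 0.
Stack B, S = {1, 3, 5}:
n :  0  1  2  3  4  5  6  7  8  9 10 11 12 13 14 15
G :  0  1  0  1  0  1  0  1  0  1  0  1  0  1  0  1
G_B(15) = 1.
Combined Grundy value = 0 ⊕ 1 = 1.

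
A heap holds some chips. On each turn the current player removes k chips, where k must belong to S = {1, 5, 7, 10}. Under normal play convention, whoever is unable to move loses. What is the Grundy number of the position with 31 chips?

2

G(0) = 0
G(1) = mex{0} = 1
G(2) = mex{1} = 0
G(3) = mex{0} = 1
G(4) = mex{1} = 0
G(5) = mex{0,0} = 1
G(6) = mex{1,1} = 0
G(7) = mex{0,0,0} = 1
G(8) = mex{1,1,1} = 0
G(9) = mex{0,0,0} = 1
G(10) = mex{1,1,1,0} = 2
G(11) = mex{2,0,0,1} = 3
G(12) = mex{3,1,1,0} = 2
G(13) = mex{2,0,0,1} = 3
G(14) = mex{3,1,1,0} = 2
G(15) = mex{2,2,0,1} = 3
G(16) = mex{3,3,1,0} = 2
G(17) = mex{2,2,2,1} = 0
G(18) = mex{0,3,3,0} = 1
G(19) = mex{1,2,2,1} = 0
G(20) = mex{0,3,3,2} = 1
G(21) = mex{1,2,2,3} = 0
G(22) = mex{0,0,3,2} = 1
G(23) = mex{1,1,2,3} = 0
G(24) = mex{0,0,0,2} = 1
G(25) = mex{1,1,1,3} = 0
G(26) = mex{0,0,0,2} = 1
G(27) = mex{1,1,1,0} = 2
G(28) = mex{2,0,0,1} = 3
G(29) = mex{3,1,1,0} = 2
G(30) = mex{2,0,0,1} = 3
G(31) = mex{3,1,1,0} = 2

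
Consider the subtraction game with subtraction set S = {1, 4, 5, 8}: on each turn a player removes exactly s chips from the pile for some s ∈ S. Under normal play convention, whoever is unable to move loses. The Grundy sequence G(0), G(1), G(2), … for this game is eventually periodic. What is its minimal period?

9

G(0) = 0
G(1) = mex{0} = 1
G(2) = mex{1} = 0
G(3) = mex{0} = 1
G(4) = mex{1,0} = 2
G(5) = mex{2,1,0} = 3
G(6) = mex{3,0,1} = 2
G(7) = mex{2,1,0} = 3
G(8) = mex{3,2,1,0} = 4
G(9) = mex{4,3,2,1} = 0
G(10) = mex{0,2,3,0} = 1
G(11) = mex{1,3,2,1} = 0
G(12) = mex{0,4,3,2} = 1
G(13) = mex{1,0,4,3} = 2
G(14) = mex{2,1,0,2} = 3
G(15) = mex{3,0,1,3} = 2
G(16) = mex{2,1,0,4} = 3
G(17) = mex{3,2,1,0} = 4
G(18) = mex{4,3,2,1} = 0
G(19) = mex{0,2,3,0} = 1
G(n+9) = G(n) holds for n = 0,…,7 (a full window of length max(S) = 8), so the sequence is purely periodic with period 9.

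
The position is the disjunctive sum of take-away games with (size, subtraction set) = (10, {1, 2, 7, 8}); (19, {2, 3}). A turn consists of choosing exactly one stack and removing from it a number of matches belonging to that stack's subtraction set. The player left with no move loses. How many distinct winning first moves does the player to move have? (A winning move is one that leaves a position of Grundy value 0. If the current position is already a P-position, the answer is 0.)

3

Stack A, S = {1, 2, 7, 8}:
G(0) = 0
G(1) = mex{0} = 1
G(2) = mex{1,0} = 2
G(3) = mex{2,1} = 0
G(4) = mex{0,2} = 1
G(5) = mex{1,0} = 2
G(6) = mex{2,1} = 0
G(7) = mex{0,2,0} = 1
G(8) = mex{1,0,1,0} = 2
G(9) = mex{2,1,2,1} = 0
G(10) = mex{0,2,0,2} = 1
G_A(10) = 1.
Stack B, S = {2, 3}:
n :  0  1  2  3  4  5  6  7  8  9 10 11 12 13 14 15 16 17 18 19
G :  0  0  1  1  2  0  0  1  1  2  0  0  1  1  2  0  0  1  1  2
G_B(19) = 2.
Combined Grundy value = 1 ⊕ 2 = 3.
A winning move leaves total XOR = 0, i.e. changes one component's Grundy value g to g ⊕ X where X is the current total.
Stack A: need g' = 1⊕3 = 2. Options: 10−1→G=0, 10−2→G=2, 10−7→G=0, 10−8→G=2. Hits: 2.
Stack B: need g' = 2⊕3 = 1. Options: 19−2→G=1, 19−3→G=0. Hits: 1.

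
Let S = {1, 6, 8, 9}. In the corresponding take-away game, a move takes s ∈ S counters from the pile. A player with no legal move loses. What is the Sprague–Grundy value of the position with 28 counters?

2

G(0) = 0
G(1) = mex{0} = 1
G(2) = mex{1} = 0
G(3) = mex{0} = 1
G(4) = mex{1} = 0
G(5) = mex{0} = 1
G(6) = mex{1,0} = 2
G(7) = mex{2,1} = 0
G(8) = mex{0,0,0} = 1
G(9) = mex{1,1,1,0} = 2
G(10) = mex{2,0,0,1} = 3
G(11) = mex{3,1,1,0} = 2
G(12) = mex{2,2,0,1} = 3
G(13) = mex{3,0,1,0} = 2
G(14) = mex{2,1,2,1} = 0
G(15) = mex{0,2,0,2} = 1
G(16) = mex{1,3,1,0} = 2
G(17) = mex{2,2,2,1} = 0
G(18) = mex{0,3,3,2} = 1
G(19) = mex{1,2,2,3} = 0
G(20) = mex{0,0,3,2} = 1
G(21) = mex{1,1,2,3} = 0
G(22) = mex{0,2,0,2} = 1
G(23) = mex{1,0,1,0} = 2
G(24) = mex{2,1,2,1} = 0
G(25) = mex{0,0,0,2} = 1
G(26) = mex{1,1,1,0} = 2
G(27) = mex{2,0,0,1} = 3
G(28) = mex{3,1,1,0} = 2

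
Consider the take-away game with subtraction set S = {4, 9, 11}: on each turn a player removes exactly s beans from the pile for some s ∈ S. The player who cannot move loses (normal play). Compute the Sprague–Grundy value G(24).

n :  0  1  2  3  4  5  6  7  8  9 10 11 12 13 14 15 16 17 18 19 20 21 22 23 24
G :  0  0  0  0  1  1  1  1  0  2  2  2  1  3  3  0  0  2  0  1  1  0  1  0  2

2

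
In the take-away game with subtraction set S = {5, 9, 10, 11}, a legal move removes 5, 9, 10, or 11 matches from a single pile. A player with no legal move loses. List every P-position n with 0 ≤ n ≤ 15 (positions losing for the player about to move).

n :  0  1  2  3  4  5  6  7  8  9 10 11 12 13 14 15
G :  0  0  0  0  0  1  1  1  1  1  2  2  2  2  2  3
P-positions are exactly the n with G(n) = 0.

0, 1, 2, 3, 4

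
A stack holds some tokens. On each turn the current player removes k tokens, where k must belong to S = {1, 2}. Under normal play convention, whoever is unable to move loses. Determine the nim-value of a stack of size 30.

n :  0  1  2  3  4  5  6  7  8  9 10 11 12 13 14 15 16 17 18 19 20 21 22 23 24 25 26 27 28 29 30
G :  0  1  2  0  1  2  0  1  2  0  1  2  0  1  2  0  1  2  0  1  2  0  1  2  0  1  2  0  1  2  0

0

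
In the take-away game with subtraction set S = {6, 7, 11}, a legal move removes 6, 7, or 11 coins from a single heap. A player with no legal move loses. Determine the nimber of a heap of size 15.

2

G(0) = 0
G(1) = mex{} = 0
G(2) = mex{} = 0
G(3) = mex{} = 0
G(4) = mex{} = 0
G(5) = mex{} = 0
G(6) = mex{0} = 1
G(7) = mex{0,0} = 1
G(8) = mex{0,0} = 1
G(9) = mex{0,0} = 1
G(10) = mex{0,0} = 1
G(11) = mex{0,0,0} = 1
G(12) = mex{1,0,0} = 2
G(13) = mex{1,1,0} = 2
G(14) = mex{1,1,0} = 2
G(15) = mex{1,1,0} = 2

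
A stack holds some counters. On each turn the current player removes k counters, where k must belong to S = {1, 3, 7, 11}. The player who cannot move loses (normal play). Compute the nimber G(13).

n :  0  1  2  3  4  5  6  7  8  9 10 11 12 13
G :  0  1  0  1  0  1  0  1  0  1  0  1  0  1

1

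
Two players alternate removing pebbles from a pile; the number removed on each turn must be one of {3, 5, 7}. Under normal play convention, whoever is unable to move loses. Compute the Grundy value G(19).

3

G(0) = 0
G(1) = mex{} = 0
G(2) = mex{} = 0
G(3) = mex{0} = 1
G(4) = mex{0} = 1
G(5) = mex{0,0} = 1
G(6) = mex{1,0} = 2
G(7) = mex{1,0,0} = 2
G(8) = mex{1,1,0} = 2
G(9) = mex{2,1,0} = 3
G(10) = mex{2,1,1} = 0
G(11) = mex{2,2,1} = 0
G(12) = mex{3,2,1} = 0
G(13) = mex{0,2,2} = 1
G(14) = mex{0,3,2} = 1
G(15) = mex{0,0,2} = 1
G(16) = mex{1,0,3} = 2
G(17) = mex{1,0,0} = 2
G(18) = mex{1,1,0} = 2
G(19) = mex{2,1,0} = 3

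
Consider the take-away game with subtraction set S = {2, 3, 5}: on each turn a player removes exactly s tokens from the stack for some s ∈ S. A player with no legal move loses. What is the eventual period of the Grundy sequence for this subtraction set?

7

n :  0  1  2  3  4  5  6  7  8  9 10 11 12 13 14 15
G :  0  0  1  1  2  2  3  0  0  1  1  2  2  3  0  0
G(n+7) = G(n) holds for n = 0,…,4 (a full window of length max(S) = 5), so the sequence is purely periodic with period 7.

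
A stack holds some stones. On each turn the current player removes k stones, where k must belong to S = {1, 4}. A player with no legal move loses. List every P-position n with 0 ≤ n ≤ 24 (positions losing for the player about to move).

G(0) = 0
G(1) = mex{0} = 1
G(2) = mex{1} = 0
G(3) = mex{0} = 1
G(4) = mex{1,0} = 2
G(5) = mex{2,1} = 0
G(6) = mex{0,0} = 1
G(7) = mex{1,1} = 0
G(8) = mex{0,2} = 1
G(9) = mex{1,0} = 2
G(10) = mex{2,1} = 0
G(11) = mex{0,0} = 1
G(12) = mex{1,1} = 0
G(13) = mex{0,2} = 1
G(14) = mex{1,0} = 2
G(15) = mex{2,1} = 0
G(16) = mex{0,0} = 1
G(17) = mex{1,1} = 0
G(18) = mex{0,2} = 1
G(19) = mex{1,0} = 2
G(20) = mex{2,1} = 0
G(21) = mex{0,0} = 1
G(22) = mex{1,1} = 0
G(23) = mex{0,2} = 1
G(24) = mex{1,0} = 2
P-positions are exactly the n with G(n) = 0.

0, 2, 5, 7, 10, 12, 15, 17, 20, 22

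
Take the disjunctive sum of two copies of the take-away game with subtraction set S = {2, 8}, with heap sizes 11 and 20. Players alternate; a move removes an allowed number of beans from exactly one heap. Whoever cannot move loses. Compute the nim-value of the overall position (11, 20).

All heaps use S = {2, 8}:
G(0) = 0
G(1) = mex{} = 0
G(2) = mex{0} = 1
G(3) = mex{0} = 1
G(4) = mex{1} = 0
G(5) = mex{1} = 0
G(6) = mex{0} = 1
G(7) = mex{0} = 1
G(8) = mex{1,0} = 2
G(9) = mex{1,0} = 2
G(10) = mex{2,1} = 0
G(11) = mex{2,1} = 0
G(12) = mex{0,0} = 1
G(13) = mex{0,0} = 1
G(14) = mex{1,1} = 0
G(15) = mex{1,1} = 0
G(16) = mex{0,2} = 1
G(17) = mex{0,2} = 1
G(18) = mex{1,0} = 2
G(19) = mex{1,0} = 2
G(20) = mex{2,1} = 0
Heap A: G(11) = 0.
Heap B: G(20) = 0.
Combined Grundy value = 0 ⊕ 0 = 0.

0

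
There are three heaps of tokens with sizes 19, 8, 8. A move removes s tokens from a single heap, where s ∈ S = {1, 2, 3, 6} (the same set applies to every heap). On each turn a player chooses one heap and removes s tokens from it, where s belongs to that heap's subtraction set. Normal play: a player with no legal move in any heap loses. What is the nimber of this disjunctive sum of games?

3

All heaps use S = {1, 2, 3, 6}:
n :  0  1  2  3  4  5  6  7  8  9 10 11 12 13 14 15 16 17 18 19
G :  0  1  2  3  0  1  2  3  0  1  2  3  0  1  2  3  0  1  2  3
Heap A: G(19) = 3.
Heap B: G(8) = 0.
Heap C: G(8) = 0.
Combined Grundy value = 3 ⊕ 0 ⊕ 0 = 3.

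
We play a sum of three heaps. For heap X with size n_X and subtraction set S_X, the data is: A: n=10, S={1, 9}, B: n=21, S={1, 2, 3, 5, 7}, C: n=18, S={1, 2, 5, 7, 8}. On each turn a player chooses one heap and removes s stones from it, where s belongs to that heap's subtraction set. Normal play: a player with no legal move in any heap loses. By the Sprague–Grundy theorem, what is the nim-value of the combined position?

1

Heap A, S = {1, 9}:
G(0) = 0
G(1) = mex{0} = 1
G(2) = mex{1} = 0
G(3) = mex{0} = 1
G(4) = mex{1} = 0
G(5) = mex{0} = 1
G(6) = mex{1} = 0
G(7) = mex{0} = 1
G(8) = mex{1} = 0
G(9) = mex{0,0} = 1
G(10) = mex{1,1} = 0
G_A(10) = 0.
Heap B, S = {1, 2, 3, 5, 7}:
G(0) = 0
G(1) = mex{0} = 1
G(2) = mex{1,0} = 2
G(3) = mex{2,1,0} = 3
G(4) = mex{3,2,1} = 0
G(5) = mex{0,3,2,0} = 1
G(6) = mex{1,0,3,1} = 2
G(7) = mex{2,1,0,2,0} = 3
G(8) = mex{3,2,1,3,1} = 0
G(9) = mex{0,3,2,0,2} = 1
G(10) = mex{1,0,3,1,3} = 2
G(11) = mex{2,1,0,2,0} = 3
G(12) = mex{3,2,1,3,1} = 0
G(13) = mex{0,3,2,0,2} = 1
G(14) = mex{1,0,3,1,3} = 2
G(15) = mex{2,1,0,2,0} = 3
G(16) = mex{3,2,1,3,1} = 0
G(17) = mex{0,3,2,0,2} = 1
G(18) = mex{1,0,3,1,3} = 2
G(19) = mex{2,1,0,2,0} = 3
G(20) = mex{3,2,1,3,1} = 0
G(21) = mex{0,3,2,0,2} = 1
G_B(21) = 1.
Heap C, S = {1, 2, 5, 7, 8}:
G(0) = 0
G(1) = mex{0} = 1
G(2) = mex{1,0} = 2
G(3) = mex{2,1} = 0
G(4) = mex{0,2} = 1
G(5) = mex{1,0,0} = 2
G(6) = mex{2,1,1} = 0
G(7) = mex{0,2,2,0} = 1
G(8) = mex{1,0,0,1,0} = 2
G(9) = mex{2,1,1,2,1} = 0
G(10) = mex{0,2,2,0,2} = 1
G(11) = mex{1,0,0,1,0} = 2
G(12) = mex{2,1,1,2,1} = 0
G(13) = mex{0,2,2,0,2} = 1
G(14) = mex{1,0,0,1,0} = 2
G(15) = mex{2,1,1,2,1} = 0
G(16) = mex{0,2,2,0,2} = 1
G(17) = mex{1,0,0,1,0} = 2
G(18) = mex{2,1,1,2,1} = 0
G_C(18) = 0.
Combined Grundy value = 0 ⊕ 1 ⊕ 0 = 1.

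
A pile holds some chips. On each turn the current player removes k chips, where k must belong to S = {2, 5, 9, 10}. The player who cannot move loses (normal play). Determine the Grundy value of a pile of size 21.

G(0) = 0
G(1) = mex{} = 0
G(2) = mex{0} = 1
G(3) = mex{0} = 1
G(4) = mex{1} = 0
G(5) = mex{1,0} = 2
G(6) = mex{0,0} = 1
G(7) = mex{2,1} = 0
G(8) = mex{1,1} = 0
G(9) = mex{0,0,0} = 1
G(10) = mex{0,2,0,0} = 1
G(11) = mex{1,1,1,0} = 2
G(12) = mex{1,0,1,1} = 2
G(13) = mex{2,0,0,1} = 3
G(14) = mex{2,1,2,0} = 3
G(15) = mex{3,1,1,2} = 0
G(16) = mex{3,2,0,1} = 4
G(17) = mex{0,2,0,0} = 1
G(18) = mex{4,3,1,0} = 2
G(19) = mex{1,3,1,1} = 0
G(20) = mex{2,0,2,1} = 3
G(21) = mex{0,4,2,2} = 1

1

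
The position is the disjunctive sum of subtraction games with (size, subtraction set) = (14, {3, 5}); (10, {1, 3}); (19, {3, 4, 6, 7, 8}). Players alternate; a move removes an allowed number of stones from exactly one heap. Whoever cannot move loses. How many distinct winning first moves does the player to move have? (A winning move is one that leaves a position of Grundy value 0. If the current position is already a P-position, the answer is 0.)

0

Heap A, S = {3, 5}:
G(0) = 0
G(1) = mex{} = 0
G(2) = mex{} = 0
G(3) = mex{0} = 1
G(4) = mex{0} = 1
G(5) = mex{0,0} = 1
G(6) = mex{1,0} = 2
G(7) = mex{1,0} = 2
G(8) = mex{1,1} = 0
G(9) = mex{2,1} = 0
G(10) = mex{2,1} = 0
G(11) = mex{0,2} = 1
G(12) = mex{0,2} = 1
G(13) = mex{0,0} = 1
G(14) = mex{1,0} = 2
G_A(14) = 2.
Heap B, S = {1, 3}:
G(0) = 0
G(1) = mex{0} = 1
G(2) = mex{1} = 0
G(3) = mex{0,0} = 1
G(4) = mex{1,1} = 0
G(5) = mex{0,0} = 1
G(6) = mex{1,1} = 0
G(7) = mex{0,0} = 1
G(8) = mex{1,1} = 0
G(9) = mex{0,0} = 1
G(10) = mex{1,1} = 0
G_B(10) = 0.
Heap C, S = {3, 4, 6, 7, 8}:
n :  0  1  2  3  4  5  6  7  8  9 10 11 12 13 14 15 16 17 18 19
G :  0  0  0  1  1  1  2  2  2  3  3  0  0  0  1  1  1  2  2  2
G_C(19) = 2.
Combined Grundy value = 2 ⊕ 0 ⊕ 2 = 0.
A winning move leaves total XOR = 0, i.e. changes one component's Grundy value g to g ⊕ X where X is the current total.
Heap A: target g' = 2⊕0 = 2, but every legal move changes the Grundy value (mex property), so 0 moves.
Heap B: target g' = 0⊕0 = 0, but every legal move changes the Grundy value (mex property), so 0 moves.
Heap C: target g' = 2⊕0 = 2, but every legal move changes the Grundy value (mex property), so 0 moves.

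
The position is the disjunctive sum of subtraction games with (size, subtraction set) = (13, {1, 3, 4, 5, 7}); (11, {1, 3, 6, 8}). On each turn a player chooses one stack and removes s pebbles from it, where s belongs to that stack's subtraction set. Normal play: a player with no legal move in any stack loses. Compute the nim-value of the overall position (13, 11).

Stack A, S = {1, 3, 4, 5, 7}:
n :  0  1  2  3  4  5  6  7  8  9 10 11 12 13
G :  0  1  0  1  2  3  2  3  0  1  0  1  2  3
G_A(13) = 3.
Stack B, S = {1, 3, 6, 8}:
n :  0  1  2  3  4  5  6  7  8  9 10 11
G :  0  1  0  1  0  1  2  3  2  0  1  0
G_B(11) = 0.
Combined Grundy value = 3 ⊕ 0 = 3.

3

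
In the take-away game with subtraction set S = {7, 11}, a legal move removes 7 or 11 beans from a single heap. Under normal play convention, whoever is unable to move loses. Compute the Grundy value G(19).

n :  0  1  2  3  4  5  6  7  8  9 10 11 12 13 14 15 16 17 18 19
G :  0  0  0  0  0  0  0  1  1  1  1  1  1  1  2  2  2  2  0  0

0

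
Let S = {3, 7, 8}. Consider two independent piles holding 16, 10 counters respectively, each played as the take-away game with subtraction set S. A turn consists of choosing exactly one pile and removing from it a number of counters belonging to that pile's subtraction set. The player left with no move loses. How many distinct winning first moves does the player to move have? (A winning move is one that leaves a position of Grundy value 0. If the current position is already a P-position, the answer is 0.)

1

All piles use S = {3, 7, 8}:
n :  0  1  2  3  4  5  6  7  8  9 10 11 12 13 14 15 16
G :  0  0  0  1  1  1  0  2  2  1  3  0  0  2  1  1  0
Pile A: G(16) = 0.
Pile B: G(10) = 3.
Combined Grundy value = 0 ⊕ 3 = 3.
A winning move leaves total XOR = 0, i.e. changes one component's Grundy value g to g ⊕ X where X is the current total.
Pile A: need g' = 0⊕3 = 3. Options: 16−3→G=2, 16−7→G=1, 16−8→G=2. Hits: 0.
Pile B: need g' = 3⊕3 = 0. Options: 10−3→G=2, 10−7→G=1, 10−8→G=0. Hits: 1.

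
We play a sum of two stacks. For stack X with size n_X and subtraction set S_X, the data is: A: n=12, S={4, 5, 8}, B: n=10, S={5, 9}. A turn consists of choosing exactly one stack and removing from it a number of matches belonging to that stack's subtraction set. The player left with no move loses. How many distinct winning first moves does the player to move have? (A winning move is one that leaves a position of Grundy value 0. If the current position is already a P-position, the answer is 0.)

2

Stack A, S = {4, 5, 8}:
n :  0  1  2  3  4  5  6  7  8  9 10 11 12
G :  0  0  0  0  1  1  1  1  2  2  2  2  0
G_A(12) = 0.
Stack B, S = {5, 9}:
n :  0  1  2  3  4  5  6  7  8  9 10
G :  0  0  0  0  0  1  1  1  1  1  2
G_B(10) = 2.
Combined Grundy value = 0 ⊕ 2 = 2.
A winning move leaves total XOR = 0, i.e. changes one component's Grundy value g to g ⊕ X where X is the current total.
Stack A: need g' = 0⊕2 = 2. Options: 12−4→G=2, 12−5→G=1, 12−8→G=1. Hits: 1.
Stack B: need g' = 2⊕2 = 0. Options: 10−5→G=1, 10−9→G=0. Hits: 1.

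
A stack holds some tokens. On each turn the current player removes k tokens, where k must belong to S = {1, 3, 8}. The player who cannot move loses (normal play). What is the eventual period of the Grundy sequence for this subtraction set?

11

G(0) = 0
G(1) = mex{0} = 1
G(2) = mex{1} = 0
G(3) = mex{0,0} = 1
G(4) = mex{1,1} = 0
G(5) = mex{0,0} = 1
G(6) = mex{1,1} = 0
G(7) = mex{0,0} = 1
G(8) = mex{1,1,0} = 2
G(9) = mex{2,0,1} = 3
G(10) = mex{3,1,0} = 2
G(11) = mex{2,2,1} = 0
G(12) = mex{0,3,0} = 1
G(13) = mex{1,2,1} = 0
G(14) = mex{0,0,0} = 1
G(15) = mex{1,1,1} = 0
G(16) = mex{0,0,2} = 1
G(17) = mex{1,1,3} = 0
G(18) = mex{0,0,2} = 1
G(19) = mex{1,1,0} = 2
G(20) = mex{2,0,1} = 3
G(21) = mex{3,1,0} = 2
G(22) = mex{2,2,1} = 0
G(23) = mex{0,3,0} = 1
G(n+11) = G(n) holds for n = 0,…,7 (a full window of length max(S) = 8), so the sequence is purely periodic with period 11.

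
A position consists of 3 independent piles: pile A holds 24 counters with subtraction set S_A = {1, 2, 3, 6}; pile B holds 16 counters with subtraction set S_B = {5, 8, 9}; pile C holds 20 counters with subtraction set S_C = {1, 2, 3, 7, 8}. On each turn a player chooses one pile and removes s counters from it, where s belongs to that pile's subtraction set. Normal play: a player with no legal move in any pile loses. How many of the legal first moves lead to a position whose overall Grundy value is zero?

5

Pile A, S = {1, 2, 3, 6}:
n :  0  1  2  3  4  5  6  7  8  9 10 11 12 13 14 15 16 17 18 19 20 21 22 23 24
G :  0  1  2  3  0  1  2  3  0  1  2  3  0  1  2  3  0  1  2  3  0  1  2  3  0
G_A(24) = 0.
Pile B, S = {5, 8, 9}:
n :  0  1  2  3  4  5  6  7  8  9 10 11 12 13 14 15 16
G :  0  0  0  0  0  1  1  1  1  1  2  2  2  2  0  0  0
G_B(16) = 0.
Pile C, S = {1, 2, 3, 7, 8}:
G(0) = 0
G(1) = mex{0} = 1
G(2) = mex{1,0} = 2
G(3) = mex{2,1,0} = 3
G(4) = mex{3,2,1} = 0
G(5) = mex{0,3,2} = 1
G(6) = mex{1,0,3} = 2
G(7) = mex{2,1,0,0} = 3
G(8) = mex{3,2,1,1,0} = 4
G(9) = mex{4,3,2,2,1} = 0
G(10) = mex{0,4,3,3,2} = 1
G(11) = mex{1,0,4,0,3} = 2
G(12) = mex{2,1,0,1,0} = 3
G(13) = mex{3,2,1,2,1} = 0
G(14) = mex{0,3,2,3,2} = 1
G(15) = mex{1,0,3,4,3} = 2
G(16) = mex{2,1,0,0,4} = 3
G(17) = mex{3,2,1,1,0} = 4
G(18) = mex{4,3,2,2,1} = 0
G(19) = mex{0,4,3,3,2} = 1
G(20) = mex{1,0,4,0,3} = 2
G_C(20) = 2.
Combined Grundy value = 0 ⊕ 0 ⊕ 2 = 2.
A winning move leaves total XOR = 0, i.e. changes one component's Grundy value g to g ⊕ X where X is the current total.
Pile A: need g' = 0⊕2 = 2. Options: 24−1→G=3, 24−2→G=2, 24−3→G=1, 24−6→G=2. Hits: 2.
Pile B: need g' = 0⊕2 = 2. Options: 16−5→G=2, 16−8→G=1, 16−9→G=1. Hits: 1.
Pile C: need g' = 2⊕2 = 0. Options: 20−1→G=1, 20−2→G=0, 20−3→G=4, 20−7→G=0, 20−8→G=3. Hits: 2.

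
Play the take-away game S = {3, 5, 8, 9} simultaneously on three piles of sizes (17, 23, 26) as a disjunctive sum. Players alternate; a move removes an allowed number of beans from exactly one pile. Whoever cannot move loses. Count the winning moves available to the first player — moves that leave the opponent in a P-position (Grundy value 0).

3

All piles use S = {3, 5, 8, 9}:
G(0) = 0
G(1) = mex{} = 0
G(2) = mex{} = 0
G(3) = mex{0} = 1
G(4) = mex{0} = 1
G(5) = mex{0,0} = 1
G(6) = mex{1,0} = 2
G(7) = mex{1,0} = 2
G(8) = mex{1,1,0} = 2
G(9) = mex{2,1,0,0} = 3
G(10) = mex{2,1,0,0} = 3
G(11) = mex{2,2,1,0} = 3
G(12) = mex{3,2,1,1} = 0
G(13) = mex{3,2,1,1} = 0
G(14) = mex{3,3,2,1} = 0
G(15) = mex{0,3,2,2} = 1
G(16) = mex{0,3,2,2} = 1
G(17) = mex{0,0,3,2} = 1
G(18) = mex{1,0,3,3} = 2
G(19) = mex{1,0,3,3} = 2
G(20) = mex{1,1,0,3} = 2
G(21) = mex{2,1,0,0} = 3
G(22) = mex{2,1,0,0} = 3
G(23) = mex{2,2,1,0} = 3
G(24) = mex{3,2,1,1} = 0
G(25) = mex{3,2,1,1} = 0
G(26) = mex{3,3,2,1} = 0
Pile A: G(17) = 1.
Pile B: G(23) = 3.
Pile C: G(26) = 0.
Combined Grundy value = 1 ⊕ 3 ⊕ 0 = 2.
A winning move leaves total XOR = 0, i.e. changes one component's Grundy value g to g ⊕ X where X is the current total.
Pile A: need g' = 1⊕2 = 3. Options: 17−3→G=0, 17−5→G=0, 17−8→G=3, 17−9→G=2. Hits: 1.
Pile B: need g' = 3⊕2 = 1. Options: 23−3→G=2, 23−5→G=2, 23−8→G=1, 23−9→G=0. Hits: 1.
Pile C: need g' = 0⊕2 = 2. Options: 26−3→G=3, 26−5→G=3, 26−8→G=2, 26−9→G=1. Hits: 1.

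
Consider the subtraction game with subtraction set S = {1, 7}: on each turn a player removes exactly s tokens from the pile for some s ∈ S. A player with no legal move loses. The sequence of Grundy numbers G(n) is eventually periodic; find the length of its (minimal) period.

n :  0  1  2  3  4  5  6  7  8  9 10 11 12 13 14
G :  0  1  0  1  0  1  0  1  0  1  0  1  0  1  0
G(n+2) = G(n) holds for n = 0,…,6 (a full window of length max(S) = 7), so the sequence is purely periodic with period 2.

2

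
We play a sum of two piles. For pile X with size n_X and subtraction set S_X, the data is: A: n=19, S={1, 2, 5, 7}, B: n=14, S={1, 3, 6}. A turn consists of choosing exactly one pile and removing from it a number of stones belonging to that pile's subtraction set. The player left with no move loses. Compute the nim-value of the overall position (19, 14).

Pile A, S = {1, 2, 5, 7}:
n :  0  1  2  3  4  5  6  7  8  9 10 11 12 13 14 15 16 17 18 19
G :  0  1  2  0  1  2  0  1  2  0  1  2  0  1  2  0  1  2  0  1
G_A(19) = 1.
Pile B, S = {1, 3, 6}:
n :  0  1  2  3  4  5  6  7  8  9 10 11 12 13 14
G :  0  1  0  1  0  1  2  3  2  0  1  0  1  0  1
G_B(14) = 1.
Combined Grundy value = 1 ⊕ 1 = 0.

0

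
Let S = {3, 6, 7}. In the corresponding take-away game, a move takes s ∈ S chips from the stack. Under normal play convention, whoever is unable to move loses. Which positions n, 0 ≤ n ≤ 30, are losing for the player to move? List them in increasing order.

0, 1, 2, 10, 11, 12, 20, 21, 22, 30

n :  0  1  2  3  4  5  6  7  8  9 10 11 12 13 14 15 16 17 18 19 20 21 22 23 24 25 26 27 28 29 30
G :  0  0  0  1  1  1  2  2  2  3  0  0  0  1  1  1  2  2  2  3  0  0  0  1  1  1  2  2  2  3  0
P-positions are exactly the n with G(n) = 0.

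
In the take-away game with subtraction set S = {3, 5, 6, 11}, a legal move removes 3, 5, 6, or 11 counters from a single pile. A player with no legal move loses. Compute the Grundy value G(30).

1

n :  0  1  2  3  4  5  6  7  8  9 10 11 12 13 14 15 16 17 18 19 20 21 22 23 24 25 26 27 28 29 30
G :  0  0  0  1  1  1  2  2  2  0  0  3  1  1  4  2  2  0  0  0  1  1  1  2  2  2  0  0  3  1  1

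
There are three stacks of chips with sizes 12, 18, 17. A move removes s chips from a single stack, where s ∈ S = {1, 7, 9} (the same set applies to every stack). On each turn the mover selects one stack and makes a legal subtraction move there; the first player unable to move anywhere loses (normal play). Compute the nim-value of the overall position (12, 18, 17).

1

All stacks use S = {1, 7, 9}:
G(0) = 0
G(1) = mex{0} = 1
G(2) = mex{1} = 0
G(3) = mex{0} = 1
G(4) = mex{1} = 0
G(5) = mex{0} = 1
G(6) = mex{1} = 0
G(7) = mex{0,0} = 1
G(8) = mex{1,1} = 0
G(9) = mex{0,0,0} = 1
G(10) = mex{1,1,1} = 0
G(11) = mex{0,0,0} = 1
G(12) = mex{1,1,1} = 0
G(13) = mex{0,0,0} = 1
G(14) = mex{1,1,1} = 0
G(15) = mex{0,0,0} = 1
G(16) = mex{1,1,1} = 0
G(17) = mex{0,0,0} = 1
G(18) = mex{1,1,1} = 0
Stack A: G(12) = 0.
Stack B: G(18) = 0.
Stack C: G(17) = 1.
Combined Grundy value = 0 ⊕ 0 ⊕ 1 = 1.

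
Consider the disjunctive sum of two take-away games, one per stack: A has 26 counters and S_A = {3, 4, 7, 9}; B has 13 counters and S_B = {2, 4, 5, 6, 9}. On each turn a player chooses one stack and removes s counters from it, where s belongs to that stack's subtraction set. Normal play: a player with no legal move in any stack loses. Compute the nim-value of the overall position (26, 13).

1

Stack A, S = {3, 4, 7, 9}:
G(0) = 0
G(1) = mex{} = 0
G(2) = mex{} = 0
G(3) = mex{0} = 1
G(4) = mex{0,0} = 1
G(5) = mex{0,0} = 1
G(6) = mex{1,0} = 2
G(7) = mex{1,1,0} = 2
G(8) = mex{1,1,0} = 2
G(9) = mex{2,1,0,0} = 3
G(10) = mex{2,2,1,0} = 3
G(11) = mex{2,2,1,0} = 3
G(12) = mex{3,2,1,1} = 0
G(13) = mex{3,3,2,1} = 0
G(14) = mex{3,3,2,1} = 0
G(15) = mex{0,3,2,2} = 1
G(16) = mex{0,0,3,2} = 1
G(17) = mex{0,0,3,2} = 1
G(18) = mex{1,0,3,3} = 2
G(19) = mex{1,1,0,3} = 2
G(20) = mex{1,1,0,3} = 2
G(21) = mex{2,1,0,0} = 3
G(22) = mex{2,2,1,0} = 3
G(23) = mex{2,2,1,0} = 3
G(24) = mex{3,2,1,1} = 0
G(25) = mex{3,3,2,1} = 0
G(26) = mex{3,3,2,1} = 0
G_A(26) = 0.
Stack B, S = {2, 4, 5, 6, 9}:
G(0) = 0
G(1) = mex{} = 0
G(2) = mex{0} = 1
G(3) = mex{0} = 1
G(4) = mex{1,0} = 2
G(5) = mex{1,0,0} = 2
G(6) = mex{2,1,0,0} = 3
G(7) = mex{2,1,1,0} = 3
G(8) = mex{3,2,1,1} = 0
G(9) = mex{3,2,2,1,0} = 4
G(10) = mex{0,3,2,2,0} = 1
G(11) = mex{4,3,3,2,1} = 0
G(12) = mex{1,0,3,3,1} = 2
G(13) = mex{0,4,0,3,2} = 1
G_B(13) = 1.
Combined Grundy value = 0 ⊕ 1 = 1.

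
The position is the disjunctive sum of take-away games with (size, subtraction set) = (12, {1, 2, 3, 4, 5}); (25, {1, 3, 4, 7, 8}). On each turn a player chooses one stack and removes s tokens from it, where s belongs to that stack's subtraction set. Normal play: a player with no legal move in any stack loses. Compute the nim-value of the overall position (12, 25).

1

Stack A, S = {1, 2, 3, 4, 5}:
G(0) = 0
G(1) = mex{0} = 1
G(2) = mex{1,0} = 2
G(3) = mex{2,1,0} = 3
G(4) = mex{3,2,1,0} = 4
G(5) = mex{4,3,2,1,0} = 5
G(6) = mex{5,4,3,2,1} = 0
G(7) = mex{0,5,4,3,2} = 1
G(8) = mex{1,0,5,4,3} = 2
G(9) = mex{2,1,0,5,4} = 3
G(10) = mex{3,2,1,0,5} = 4
G(11) = mex{4,3,2,1,0} = 5
G(12) = mex{5,4,3,2,1} = 0
G_A(12) = 0.
Stack B, S = {1, 3, 4, 7, 8}:
G(0) = 0
G(1) = mex{0} = 1
G(2) = mex{1} = 0
G(3) = mex{0,0} = 1
G(4) = mex{1,1,0} = 2
G(5) = mex{2,0,1} = 3
G(6) = mex{3,1,0} = 2
G(7) = mex{2,2,1,0} = 3
G(8) = mex{3,3,2,1,0} = 4
G(9) = mex{4,2,3,0,1} = 5
G(10) = mex{5,3,2,1,0} = 4
G(11) = mex{4,4,3,2,1} = 0
G(12) = mex{0,5,4,3,2} = 1
G(13) = mex{1,4,5,2,3} = 0
G(14) = mex{0,0,4,3,2} = 1
G(15) = mex{1,1,0,4,3} = 2
G(16) = mex{2,0,1,5,4} = 3
G(17) = mex{3,1,0,4,5} = 2
G(18) = mex{2,2,1,0,4} = 3
G(19) = mex{3,3,2,1,0} = 4
G(20) = mex{4,2,3,0,1} = 5
G(21) = mex{5,3,2,1,0} = 4
G(22) = mex{4,4,3,2,1} = 0
G(23) = mex{0,5,4,3,2} = 1
G(24) = mex{1,4,5,2,3} = 0
G(25) = mex{0,0,4,3,2} = 1
G_B(25) = 1.
Combined Grundy value = 0 ⊕ 1 = 1.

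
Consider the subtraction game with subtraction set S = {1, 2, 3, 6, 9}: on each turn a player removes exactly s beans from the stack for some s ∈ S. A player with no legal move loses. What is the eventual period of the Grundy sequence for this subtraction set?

G(0) = 0
G(1) = mex{0} = 1
G(2) = mex{1,0} = 2
G(3) = mex{2,1,0} = 3
G(4) = mex{3,2,1} = 0
G(5) = mex{0,3,2} = 1
G(6) = mex{1,0,3,0} = 2
G(7) = mex{2,1,0,1} = 3
G(8) = mex{3,2,1,2} = 0
G(9) = mex{0,3,2,3,0} = 1
G(10) = mex{1,0,3,0,1} = 2
G(11) = mex{2,1,0,1,2} = 3
G(12) = mex{3,2,1,2,3} = 0
G(13) = mex{0,3,2,3,0} = 1
G(14) = mex{1,0,3,0,1} = 2
G(n+4) = G(n) holds for n = 0,…,8 (a full window of length max(S) = 9), so the sequence is purely periodic with period 4.

4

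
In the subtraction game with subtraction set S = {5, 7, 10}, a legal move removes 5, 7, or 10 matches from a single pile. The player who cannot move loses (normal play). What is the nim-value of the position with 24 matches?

n :  0  1  2  3  4  5  6  7  8  9 10 11 12 13 14 15 16 17 18 19 20 21 22 23 24
G :  0  0  0  0  0  1  1  1  1  1  2  2  2  2  2  0  0  0  0  0  1  1  1  1  1

1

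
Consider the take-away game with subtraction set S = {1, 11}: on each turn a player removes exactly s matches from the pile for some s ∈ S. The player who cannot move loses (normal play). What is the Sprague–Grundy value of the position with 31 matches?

1

n :  0  1  2  3  4  5  6  7  8  9 10 11 12 13 14 15 16 17 18 19 20 21 22 23 24 25 26 27 28 29 30 31
G :  0  1  0  1  0  1  0  1  0  1  0  1  0  1  0  1  0  1  0  1  0  1  0  1  0  1  0  1  0  1  0  1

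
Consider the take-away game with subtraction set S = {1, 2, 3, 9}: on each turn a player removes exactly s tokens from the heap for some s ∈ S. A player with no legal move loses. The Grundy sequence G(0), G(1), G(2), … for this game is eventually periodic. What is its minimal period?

n :  0  1  2  3  4  5  6  7  8  9 10 11 12 13 14
G :  0  1  2  3  0  1  2  3  0  1  2  3  0  1  2
G(n+4) = G(n) holds for n = 0,…,8 (a full window of length max(S) = 9), so the sequence is purely periodic with period 4.

4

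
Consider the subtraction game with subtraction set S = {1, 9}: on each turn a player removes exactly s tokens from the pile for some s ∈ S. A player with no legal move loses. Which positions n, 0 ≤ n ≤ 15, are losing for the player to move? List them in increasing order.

0, 2, 4, 6, 8, 10, 12, 14

G(0) = 0
G(1) = mex{0} = 1
G(2) = mex{1} = 0
G(3) = mex{0} = 1
G(4) = mex{1} = 0
G(5) = mex{0} = 1
G(6) = mex{1} = 0
G(7) = mex{0} = 1
G(8) = mex{1} = 0
G(9) = mex{0,0} = 1
G(10) = mex{1,1} = 0
G(11) = mex{0,0} = 1
G(12) = mex{1,1} = 0
G(13) = mex{0,0} = 1
G(14) = mex{1,1} = 0
G(15) = mex{0,0} = 1
P-positions are exactly the n with G(n) = 0.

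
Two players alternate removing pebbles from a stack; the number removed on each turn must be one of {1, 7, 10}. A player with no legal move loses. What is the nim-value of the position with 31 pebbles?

2

G(0) = 0
G(1) = mex{0} = 1
G(2) = mex{1} = 0
G(3) = mex{0} = 1
G(4) = mex{1} = 0
G(5) = mex{0} = 1
G(6) = mex{1} = 0
G(7) = mex{0,0} = 1
G(8) = mex{1,1} = 0
G(9) = mex{0,0} = 1
G(10) = mex{1,1,0} = 2
G(11) = mex{2,0,1} = 3
G(12) = mex{3,1,0} = 2
G(13) = mex{2,0,1} = 3
G(14) = mex{3,1,0} = 2
G(15) = mex{2,0,1} = 3
G(16) = mex{3,1,0} = 2
G(17) = mex{2,2,1} = 0
G(18) = mex{0,3,0} = 1
G(19) = mex{1,2,1} = 0
G(20) = mex{0,3,2} = 1
G(21) = mex{1,2,3} = 0
G(22) = mex{0,3,2} = 1
G(23) = mex{1,2,3} = 0
G(24) = mex{0,0,2} = 1
G(25) = mex{1,1,3} = 0
G(26) = mex{0,0,2} = 1
G(27) = mex{1,1,0} = 2
G(28) = mex{2,0,1} = 3
G(29) = mex{3,1,0} = 2
G(30) = mex{2,0,1} = 3
G(31) = mex{3,1,0} = 2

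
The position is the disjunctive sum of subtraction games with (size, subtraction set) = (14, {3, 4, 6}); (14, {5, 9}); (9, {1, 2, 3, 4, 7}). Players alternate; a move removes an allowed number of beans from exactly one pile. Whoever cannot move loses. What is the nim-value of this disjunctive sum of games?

Pile A, S = {3, 4, 6}:
G(0) = 0
G(1) = mex{} = 0
G(2) = mex{} = 0
G(3) = mex{0} = 1
G(4) = mex{0,0} = 1
G(5) = mex{0,0} = 1
G(6) = mex{1,0,0} = 2
G(7) = mex{1,1,0} = 2
G(8) = mex{1,1,0} = 2
G(9) = mex{2,1,1} = 0
G(10) = mex{2,2,1} = 0
G(11) = mex{2,2,1} = 0
G(12) = mex{0,2,2} = 1
G(13) = mex{0,0,2} = 1
G(14) = mex{0,0,2} = 1
G_A(14) = 1.
Pile B, S = {5, 9}:
n :  0  1  2  3  4  5  6  7  8  9 10 11 12 13 14
G :  0  0  0  0  0  1  1  1  1  1  2  2  2  2  0
G_B(14) = 0.
Pile C, S = {1, 2, 3, 4, 7}:
G(0) = 0
G(1) = mex{0} = 1
G(2) = mex{1,0} = 2
G(3) = mex{2,1,0} = 3
G(4) = mex{3,2,1,0} = 4
G(5) = mex{4,3,2,1} = 0
G(6) = mex{0,4,3,2} = 1
G(7) = mex{1,0,4,3,0} = 2
G(8) = mex{2,1,0,4,1} = 3
G(9) = mex{3,2,1,0,2} = 4
G_C(9) = 4.
Combined Grundy value = 1 ⊕ 0 ⊕ 4 = 5.

5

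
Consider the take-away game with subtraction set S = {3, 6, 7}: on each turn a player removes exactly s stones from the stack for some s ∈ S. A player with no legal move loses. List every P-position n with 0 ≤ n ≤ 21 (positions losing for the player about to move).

0, 1, 2, 10, 11, 12, 20, 21

n :  0  1  2  3  4  5  6  7  8  9 10 11 12 13 14 15 16 17 18 19 20 21
G :  0  0  0  1  1  1  2  2  2  3  0  0  0  1  1  1  2  2  2  3  0  0
P-positions are exactly the n with G(n) = 0.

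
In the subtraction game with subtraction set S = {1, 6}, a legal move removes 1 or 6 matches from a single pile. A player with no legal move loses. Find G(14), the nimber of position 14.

G(0) = 0
G(1) = mex{0} = 1
G(2) = mex{1} = 0
G(3) = mex{0} = 1
G(4) = mex{1} = 0
G(5) = mex{0} = 1
G(6) = mex{1,0} = 2
G(7) = mex{2,1} = 0
G(8) = mex{0,0} = 1
G(9) = mex{1,1} = 0
G(10) = mex{0,0} = 1
G(11) = mex{1,1} = 0
G(12) = mex{0,2} = 1
G(13) = mex{1,0} = 2
G(14) = mex{2,1} = 0

0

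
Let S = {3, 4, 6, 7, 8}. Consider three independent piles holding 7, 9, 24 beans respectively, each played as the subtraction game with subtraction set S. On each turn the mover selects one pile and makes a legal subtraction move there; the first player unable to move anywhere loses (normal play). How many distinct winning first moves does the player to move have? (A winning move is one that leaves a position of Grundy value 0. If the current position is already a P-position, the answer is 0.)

2

All piles use S = {3, 4, 6, 7, 8}:
n :  0  1  2  3  4  5  6  7  8  9 10 11 12 13 14 15 16 17 18 19 20 21 22 23 24
G :  0  0  0  1  1  1  2  2  2  3  3  0  0  0  1  1  1  2  2  2  3  3  0  0  0
Pile A: G(7) = 2.
Pile B: G(9) = 3.
Pile C: G(24) = 0.
Combined Grundy value = 2 ⊕ 3 ⊕ 0 = 1.
A winning move leaves total XOR = 0, i.e. changes one component's Grundy value g to g ⊕ X where X is the current total.
Pile A: need g' = 2⊕1 = 3. Options: 7−3→G=1, 7−4→G=1, 7−6→G=0, 7−7→G=0. Hits: 0.
Pile B: need g' = 3⊕1 = 2. Options: 9−3→G=2, 9−4→G=1, 9−6→G=1, 9−7→G=0, 9−8→G=0. Hits: 1.
Pile C: need g' = 0⊕1 = 1. Options: 24−3→G=3, 24−4→G=3, 24−6→G=2, 24−7→G=2, 24−8→G=1. Hits: 1.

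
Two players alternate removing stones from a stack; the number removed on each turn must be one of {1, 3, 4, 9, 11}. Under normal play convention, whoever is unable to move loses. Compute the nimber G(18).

2

G(0) = 0
G(1) = mex{0} = 1
G(2) = mex{1} = 0
G(3) = mex{0,0} = 1
G(4) = mex{1,1,0} = 2
G(5) = mex{2,0,1} = 3
G(6) = mex{3,1,0} = 2
G(7) = mex{2,2,1} = 0
G(8) = mex{0,3,2} = 1
G(9) = mex{1,2,3,0} = 4
G(10) = mex{4,0,2,1} = 3
G(11) = mex{3,1,0,0,0} = 2
G(12) = mex{2,4,1,1,1} = 0
G(13) = mex{0,3,4,2,0} = 1
G(14) = mex{1,2,3,3,1} = 0
G(15) = mex{0,0,2,2,2} = 1
G(16) = mex{1,1,0,0,3} = 2
G(17) = mex{2,0,1,1,2} = 3
G(18) = mex{3,1,0,4,0} = 2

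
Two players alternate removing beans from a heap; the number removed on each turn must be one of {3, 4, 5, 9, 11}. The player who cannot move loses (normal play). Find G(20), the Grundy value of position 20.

2

G(0) = 0
G(1) = mex{} = 0
G(2) = mex{} = 0
G(3) = mex{0} = 1
G(4) = mex{0,0} = 1
G(5) = mex{0,0,0} = 1
G(6) = mex{1,0,0} = 2
G(7) = mex{1,1,0} = 2
G(8) = mex{1,1,1} = 0
G(9) = mex{2,1,1,0} = 3
G(10) = mex{2,2,1,0} = 3
G(11) = mex{0,2,2,0,0} = 1
G(12) = mex{3,0,2,1,0} = 4
G(13) = mex{3,3,0,1,0} = 2
G(14) = mex{1,3,3,1,1} = 0
G(15) = mex{4,1,3,2,1} = 0
G(16) = mex{2,4,1,2,1} = 0
G(17) = mex{0,2,4,0,2} = 1
G(18) = mex{0,0,2,3,2} = 1
G(19) = mex{0,0,0,3,0} = 1
G(20) = mex{1,0,0,1,3} = 2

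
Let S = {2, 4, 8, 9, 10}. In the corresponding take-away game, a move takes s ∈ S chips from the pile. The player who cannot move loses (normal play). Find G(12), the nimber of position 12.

0

n :  0  1  2  3  4  5  6  7  8  9 10 11 12
G :  0  0  1  1  2  2  0  0  1  1  2  2  0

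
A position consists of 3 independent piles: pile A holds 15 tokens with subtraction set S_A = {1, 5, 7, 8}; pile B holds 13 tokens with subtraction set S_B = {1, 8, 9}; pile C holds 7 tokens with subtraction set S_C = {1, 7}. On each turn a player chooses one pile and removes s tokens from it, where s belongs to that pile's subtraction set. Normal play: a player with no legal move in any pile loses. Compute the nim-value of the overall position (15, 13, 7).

Pile A, S = {1, 5, 7, 8}:
G(0) = 0
G(1) = mex{0} = 1
G(2) = mex{1} = 0
G(3) = mex{0} = 1
G(4) = mex{1} = 0
G(5) = mex{0,0} = 1
G(6) = mex{1,1} = 0
G(7) = mex{0,0,0} = 1
G(8) = mex{1,1,1,0} = 2
G(9) = mex{2,0,0,1} = 3
G(10) = mex{3,1,1,0} = 2
G(11) = mex{2,0,0,1} = 3
G(12) = mex{3,1,1,0} = 2
G(13) = mex{2,2,0,1} = 3
G(14) = mex{3,3,1,0} = 2
G(15) = mex{2,2,2,1} = 0
G_A(15) = 0.
Pile B, S = {1, 8, 9}:
n :  0  1  2  3  4  5  6  7  8  9 10 11 12 13
G :  0  1  0  1  0  1  0  1  2  3  2  3  2  3
G_B(13) = 3.
Pile C, S = {1, 7}:
G(0) = 0
G(1) = mex{0} = 1
G(2) = mex{1} = 0
G(3) = mex{0} = 1
G(4) = mex{1} = 0
G(5) = mex{0} = 1
G(6) = mex{1} = 0
G(7) = mex{0,0} = 1
G_C(7) = 1.
Combined Grundy value = 0 ⊕ 3 ⊕ 1 = 2.

2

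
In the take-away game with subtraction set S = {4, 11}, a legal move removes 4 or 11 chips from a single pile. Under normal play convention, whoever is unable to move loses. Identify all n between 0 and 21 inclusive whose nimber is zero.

0, 1, 2, 3, 8, 9, 10, 15, 16, 17, 18

n :  0  1  2  3  4  5  6  7  8  9 10 11 12 13 14 15 16 17 18 19 20 21
G :  0  0  0  0  1  1  1  1  0  0  0  2  1  1  1  0  0  0  0  1  1  1
P-positions are exactly the n with G(n) = 0.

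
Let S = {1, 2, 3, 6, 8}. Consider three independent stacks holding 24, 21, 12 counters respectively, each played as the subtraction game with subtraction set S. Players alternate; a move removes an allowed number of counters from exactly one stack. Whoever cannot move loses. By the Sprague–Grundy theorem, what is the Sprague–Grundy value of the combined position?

2

All stacks use S = {1, 2, 3, 6, 8}:
n :  0  1  2  3  4  5  6  7  8  9 10 11 12 13 14 15 16 17 18 19 20 21 22 23 24
G :  0  1  2  3  0  1  2  3  4  0  1  2  3  0  1  2  3  4  0  1  2  3  0  1  2
Stack A: G(24) = 2.
Stack B: G(21) = 3.
Stack C: G(12) = 3.
Combined Grundy value = 2 ⊕ 3 ⊕ 3 = 2.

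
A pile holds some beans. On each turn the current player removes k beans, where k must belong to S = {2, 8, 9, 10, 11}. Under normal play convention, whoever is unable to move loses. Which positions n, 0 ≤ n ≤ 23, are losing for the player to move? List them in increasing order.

n :  0  1  2  3  4  5  6  7  8  9 10 11 12 13 14 15 16 17 18 19 20 21 22 23
G :  0  0  1  1  0  0  1  1  2  2  3  3  2  2  3  3  4  0  0  1  1  0  0  1
P-positions are exactly the n with G(n) = 0.

0, 1, 4, 5, 17, 18, 21, 22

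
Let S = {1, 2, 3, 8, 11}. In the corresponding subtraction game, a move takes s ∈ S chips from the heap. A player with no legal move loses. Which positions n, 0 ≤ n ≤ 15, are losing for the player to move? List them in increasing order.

G(0) = 0
G(1) = mex{0} = 1
G(2) = mex{1,0} = 2
G(3) = mex{2,1,0} = 3
G(4) = mex{3,2,1} = 0
G(5) = mex{0,3,2} = 1
G(6) = mex{1,0,3} = 2
G(7) = mex{2,1,0} = 3
G(8) = mex{3,2,1,0} = 4
G(9) = mex{4,3,2,1} = 0
G(10) = mex{0,4,3,2} = 1
G(11) = mex{1,0,4,3,0} = 2
G(12) = mex{2,1,0,0,1} = 3
G(13) = mex{3,2,1,1,2} = 0
G(14) = mex{0,3,2,2,3} = 1
G(15) = mex{1,0,3,3,0} = 2
P-positions are exactly the n with G(n) = 0.

0, 4, 9, 13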